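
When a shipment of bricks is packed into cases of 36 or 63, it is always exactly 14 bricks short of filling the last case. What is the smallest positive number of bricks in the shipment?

238

Being 14 short of a full case of size k means N ≡ −14 (mod k), i.e. N + 14 is a multiple of each size.
36 = 2^2 × 3^2
63 = 3^2 × 7
LCM(36, 63) = 2^2 × 3^2 × 7 = 252.
Smallest positive N is 252 − 14 = 238.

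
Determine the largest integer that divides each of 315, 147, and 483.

315 = 3^2 × 5 × 7
147 = 3 × 7^2
483 = 3 × 7 × 23
gcd(315, 147, 483) = 3 × 7 = 21.

21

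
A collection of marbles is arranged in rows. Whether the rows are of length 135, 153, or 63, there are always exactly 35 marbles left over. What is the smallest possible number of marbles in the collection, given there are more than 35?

N − 35 must be a common multiple of 135, 153, and 63.
135 = 3^3 × 5
153 = 3^2 × 17
63 = 3^2 × 7
LCM(135, 153, 63) = 3^3 × 5 × 7 × 17 = 16065.
Smallest N > 35 is LCM + 35 = 16065 + 35 = 16100.

16100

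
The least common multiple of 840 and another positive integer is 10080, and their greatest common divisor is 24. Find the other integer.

288

gcd × lcm = product of the two integers, so the other integer is (24 × 10080) / 840 = 288.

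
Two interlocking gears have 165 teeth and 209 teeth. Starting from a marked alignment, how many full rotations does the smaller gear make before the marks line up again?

19 rotations

The first common completion time is the LCM of the periods.
165 = 3 × 5 × 11
209 = 11 × 19
LCM(165, 209) = 3 × 5 × 11 × 19 = 3135.
Rotations for period 165: 3135 / 165 = 19.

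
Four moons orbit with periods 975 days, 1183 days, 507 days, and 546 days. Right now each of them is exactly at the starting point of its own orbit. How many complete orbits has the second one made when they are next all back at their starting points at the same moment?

150 orbits

They are all back at their starting positions together after one LCM of the periods.
975 = 3 × 5^2 × 13
1183 = 7 × 13^2
507 = 3 × 13^2
546 = 2 × 3 × 7 × 13
LCM(975, 1183, 507, 546) = 2 × 3 × 5^2 × 7 × 13^2 = 177450.
Orbits for period 1183: 177450 / 1183 = 150.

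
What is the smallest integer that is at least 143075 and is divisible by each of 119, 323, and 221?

146965

The integer must be a common multiple of 119, 323, and 221, so a multiple of their LCM.
119 = 7 × 17
323 = 17 × 19
221 = 13 × 17
LCM(119, 323, 221) = 7 × 13 × 17 × 19 = 29393.
Smallest multiple of 29393 that is ≥ 143075: ⌈143075/29393⌉ × 29393 = 5 × 29393 = 146965.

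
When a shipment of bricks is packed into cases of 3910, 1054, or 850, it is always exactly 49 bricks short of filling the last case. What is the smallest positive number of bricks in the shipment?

Being 49 short of a full case of size k means N ≡ −49 (mod k), i.e. N + 49 is a multiple of each size.
3910 = 2 × 5 × 17 × 23
1054 = 2 × 17 × 31
850 = 2 × 5^2 × 17
LCM(3910, 1054, 850) = 2 × 5^2 × 17 × 23 × 31 = 606050.
Smallest positive N is 606050 − 49 = 606001.

606001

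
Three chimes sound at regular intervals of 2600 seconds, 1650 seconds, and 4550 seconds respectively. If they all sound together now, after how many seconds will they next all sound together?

600600 seconds

They coincide at every common multiple of the periods; the first is the LCM.
2600 = 2^3 × 5^2 × 13
1650 = 2 × 3 × 5^2 × 11
4550 = 2 × 5^2 × 7 × 13
LCM(2600, 1650, 4550) = 2^3 × 3 × 5^2 × 7 × 11 × 13 = 600600.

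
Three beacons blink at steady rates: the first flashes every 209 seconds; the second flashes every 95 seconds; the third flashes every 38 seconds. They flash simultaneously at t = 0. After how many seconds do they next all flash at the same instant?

The first simultaneous occurrence is after LCM of the individual periods.
209 = 11 × 19
95 = 5 × 19
38 = 2 × 19
LCM(209, 95, 38) = 2 × 5 × 11 × 19 = 2090.

2090 seconds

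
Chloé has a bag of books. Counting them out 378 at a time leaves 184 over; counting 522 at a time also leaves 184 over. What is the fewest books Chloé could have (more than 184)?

N − 184 must be a common multiple of 378 and 522.
378 = 2 × 3^3 × 7
522 = 2 × 3^2 × 29
LCM(378, 522) = 2 × 3^3 × 7 × 29 = 10962.
Smallest N > 184 is LCM + 184 = 10962 + 184 = 11146.

11146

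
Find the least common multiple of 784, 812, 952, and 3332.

784 = 2^4 × 7^2
812 = 2^2 × 7 × 29
952 = 2^3 × 7 × 17
3332 = 2^2 × 7^2 × 17
LCM(784, 812, 952, 3332) = 2^4 × 7^2 × 17 × 29 = 386512.

386512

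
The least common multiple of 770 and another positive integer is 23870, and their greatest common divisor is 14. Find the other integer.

434

gcd × lcm = product of the two integers, so the other integer is (14 × 23870) / 770 = 434.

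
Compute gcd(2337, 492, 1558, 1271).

41

2337 = 3 × 19 × 41
492 = 2^2 × 3 × 41
1558 = 2 × 19 × 41
1271 = 31 × 41
gcd(2337, 492, 1558, 1271) = 41.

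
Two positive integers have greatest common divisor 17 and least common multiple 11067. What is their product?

188139

For any two positive integers, gcd × lcm = product = 17 × 11067 = 188139.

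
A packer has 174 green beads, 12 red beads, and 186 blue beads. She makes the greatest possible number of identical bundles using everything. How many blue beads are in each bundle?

Number of bundles = gcd(174, 12, 186).
174 = 2 × 3 × 29
12 = 2^2 × 3
186 = 2 × 3 × 31
gcd(174, 12, 186) = 2 × 3 = 6.
blue beads per bundle = 186 / 6 = 31.

31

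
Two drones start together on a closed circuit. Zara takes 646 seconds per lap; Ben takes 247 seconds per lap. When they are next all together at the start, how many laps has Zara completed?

13 laps

All finish a whole number of cycles simultaneously at t = LCM of the periods.
646 = 2 × 17 × 19
247 = 13 × 19
LCM(646, 247) = 2 × 13 × 17 × 19 = 8398.
Laps for period 646: 8398 / 646 = 13.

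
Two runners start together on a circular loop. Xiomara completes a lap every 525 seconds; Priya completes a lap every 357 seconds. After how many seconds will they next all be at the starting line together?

8925 seconds

We need the least common multiple of the intervals.
525 = 3 × 5^2 × 7
357 = 3 × 7 × 17
LCM(525, 357) = 3 × 5^2 × 7 × 17 = 8925.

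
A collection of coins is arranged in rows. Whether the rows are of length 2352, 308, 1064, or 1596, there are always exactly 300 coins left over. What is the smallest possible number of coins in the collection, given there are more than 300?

N − 300 must be a common multiple of 2352, 308, 1064, and 1596.
2352 = 2^4 × 3 × 7^2
308 = 2^2 × 7 × 11
1064 = 2^3 × 7 × 19
1596 = 2^2 × 3 × 7 × 19
LCM(2352, 308, 1064, 1596) = 2^4 × 3 × 7^2 × 11 × 19 = 491568.
Smallest N > 300 is LCM + 300 = 491568 + 300 = 491868.

491868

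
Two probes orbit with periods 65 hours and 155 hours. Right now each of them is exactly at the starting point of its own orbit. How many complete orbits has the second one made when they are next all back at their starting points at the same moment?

All finish a whole number of cycles simultaneously at t = LCM of the periods.
65 = 5 × 13
155 = 5 × 31
LCM(65, 155) = 5 × 13 × 31 = 2015.
Orbits for period 155: 2015 / 155 = 13.

13 orbits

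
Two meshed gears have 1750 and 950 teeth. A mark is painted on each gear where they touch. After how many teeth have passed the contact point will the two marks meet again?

33250 teeth

We need the least common multiple of the intervals.
1750 = 2 × 5^3 × 7
950 = 2 × 5^2 × 19
LCM(1750, 950) = 2 × 5^3 × 7 × 19 = 33250.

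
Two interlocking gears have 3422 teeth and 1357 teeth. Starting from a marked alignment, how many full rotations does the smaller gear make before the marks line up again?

58 rotations

They are all back at their starting positions together after one LCM of the periods.
3422 = 2 × 29 × 59
1357 = 23 × 59
LCM(3422, 1357) = 2 × 23 × 29 × 59 = 78706.
Rotations for period 1357: 78706 / 1357 = 58.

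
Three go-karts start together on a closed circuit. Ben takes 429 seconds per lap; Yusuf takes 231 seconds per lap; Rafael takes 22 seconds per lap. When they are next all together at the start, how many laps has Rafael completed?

All finish a whole number of cycles simultaneously at t = LCM of the periods.
429 = 3 × 11 × 13
231 = 3 × 7 × 11
22 = 2 × 11
LCM(429, 231, 22) = 2 × 3 × 7 × 11 × 13 = 6006.
Laps for period 22: 6006 / 22 = 273.

273 laps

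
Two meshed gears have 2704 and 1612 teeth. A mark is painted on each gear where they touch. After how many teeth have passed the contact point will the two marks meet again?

We need the least common multiple of the intervals.
2704 = 2^4 × 13^2
1612 = 2^2 × 13 × 31
LCM(2704, 1612) = 2^4 × 13^2 × 31 = 83824.

83824 teeth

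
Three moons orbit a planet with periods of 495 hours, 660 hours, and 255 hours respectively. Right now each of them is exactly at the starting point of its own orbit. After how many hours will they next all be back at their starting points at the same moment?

33660 hours

We need the least common multiple of the intervals.
495 = 3^2 × 5 × 11
660 = 2^2 × 3 × 5 × 11
255 = 3 × 5 × 17
LCM(495, 660, 255) = 2^2 × 3^2 × 5 × 11 × 17 = 33660.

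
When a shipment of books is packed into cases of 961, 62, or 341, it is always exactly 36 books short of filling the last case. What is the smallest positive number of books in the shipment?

Being 36 short of a full case of size k means N ≡ −36 (mod k), i.e. N + 36 is a multiple of each size.
961 = 31^2
62 = 2 × 31
341 = 11 × 31
LCM(961, 62, 341) = 2 × 11 × 31^2 = 21142.
Smallest positive N is 21142 − 36 = 21106.

21106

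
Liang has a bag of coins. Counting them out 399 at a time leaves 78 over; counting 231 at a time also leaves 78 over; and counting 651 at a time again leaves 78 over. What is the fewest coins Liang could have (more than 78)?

N − 78 must be a common multiple of 399, 231, and 651.
399 = 3 × 7 × 19
231 = 3 × 7 × 11
651 = 3 × 7 × 31
LCM(399, 231, 651) = 3 × 7 × 11 × 19 × 31 = 136059.
Smallest N > 78 is LCM + 78 = 136059 + 78 = 136137.

136137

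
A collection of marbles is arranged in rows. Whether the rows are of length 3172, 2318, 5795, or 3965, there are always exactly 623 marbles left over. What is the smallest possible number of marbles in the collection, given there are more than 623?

301963

N − 623 must be a common multiple of 3172, 2318, 5795, and 3965.
3172 = 2^2 × 13 × 61
2318 = 2 × 19 × 61
5795 = 5 × 19 × 61
3965 = 5 × 13 × 61
LCM(3172, 2318, 5795, 3965) = 2^2 × 5 × 13 × 19 × 61 = 301340.
Smallest N > 623 is LCM + 623 = 301340 + 623 = 301963.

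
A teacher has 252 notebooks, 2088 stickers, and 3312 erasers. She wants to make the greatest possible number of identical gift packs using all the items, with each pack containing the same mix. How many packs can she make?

The pack count must divide each quantity, so the greatest is gcd(252, 2088, 3312).
252 = 2^2 × 3^2 × 7
2088 = 2^3 × 3^2 × 29
3312 = 2^4 × 3^2 × 23
gcd(252, 2088, 3312) = 2^2 × 3^2 = 36.

36 packs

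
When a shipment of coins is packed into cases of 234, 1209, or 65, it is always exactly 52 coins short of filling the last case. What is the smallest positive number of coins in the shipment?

36218

Being 52 short of a full case of size k means N ≡ −52 (mod k), i.e. N + 52 is a multiple of each size.
234 = 2 × 3^2 × 13
1209 = 3 × 13 × 31
65 = 5 × 13
LCM(234, 1209, 65) = 2 × 3^2 × 5 × 13 × 31 = 36270.
Smallest positive N is 36270 − 52 = 36218.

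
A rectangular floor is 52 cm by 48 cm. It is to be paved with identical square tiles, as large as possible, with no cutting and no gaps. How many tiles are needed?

156

Tile side = gcd(52, 48).
52 = 2^2 × 13
48 = 2^4 × 3
gcd(52, 48) = 2^2 = 4.
Tiles: (52/4) × (48/4) = 13 × 12 = 156.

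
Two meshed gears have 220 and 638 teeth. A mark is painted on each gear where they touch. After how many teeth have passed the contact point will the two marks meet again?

6380 teeth

The first simultaneous occurrence is after LCM of the individual periods.
220 = 2^2 × 5 × 11
638 = 2 × 11 × 29
LCM(220, 638) = 2^2 × 5 × 11 × 29 = 6380.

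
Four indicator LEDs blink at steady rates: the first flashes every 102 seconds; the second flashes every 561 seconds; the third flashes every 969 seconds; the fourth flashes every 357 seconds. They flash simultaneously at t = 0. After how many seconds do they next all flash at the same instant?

We need the least common multiple of the intervals.
102 = 2 × 3 × 17
561 = 3 × 11 × 17
969 = 3 × 17 × 19
357 = 3 × 7 × 17
LCM(102, 561, 969, 357) = 2 × 3 × 7 × 11 × 17 × 19 = 149226.

149226 seconds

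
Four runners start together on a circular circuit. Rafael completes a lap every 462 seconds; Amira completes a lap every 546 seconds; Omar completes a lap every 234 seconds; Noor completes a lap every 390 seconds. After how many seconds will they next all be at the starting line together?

The first simultaneous occurrence is after LCM of the individual periods.
462 = 2 × 3 × 7 × 11
546 = 2 × 3 × 7 × 13
234 = 2 × 3^2 × 13
390 = 2 × 3 × 5 × 13
LCM(462, 546, 234, 390) = 2 × 3^2 × 5 × 7 × 11 × 13 = 90090.

90090 seconds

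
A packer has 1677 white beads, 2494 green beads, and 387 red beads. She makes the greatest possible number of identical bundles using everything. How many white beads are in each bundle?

Number of bundles = gcd(1677, 2494, 387).
1677 = 3 × 13 × 43
2494 = 2 × 29 × 43
387 = 3^2 × 43
gcd(1677, 2494, 387) = 43.
white beads per bundle = 1677 / 43 = 39.

39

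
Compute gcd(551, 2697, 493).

551 = 19 × 29
2697 = 3 × 29 × 31
493 = 17 × 29
gcd(551, 2697, 493) = 29.

29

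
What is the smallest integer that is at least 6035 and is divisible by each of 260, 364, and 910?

7280

The integer must be a common multiple of 260, 364, and 910, so a multiple of their LCM.
260 = 2^2 × 5 × 13
364 = 2^2 × 7 × 13
910 = 2 × 5 × 7 × 13
LCM(260, 364, 910) = 2^2 × 5 × 7 × 13 = 1820.
Smallest multiple of 1820 that is ≥ 6035: ⌈6035/1820⌉ × 1820 = 4 × 1820 = 7280.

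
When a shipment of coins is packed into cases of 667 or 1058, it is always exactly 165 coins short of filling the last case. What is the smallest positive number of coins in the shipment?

Being 165 short of a full case of size k means N ≡ −165 (mod k), i.e. N + 165 is a multiple of each size.
667 = 23 × 29
1058 = 2 × 23^2
LCM(667, 1058) = 2 × 23^2 × 29 = 30682.
Smallest positive N is 30682 − 165 = 30517.

30517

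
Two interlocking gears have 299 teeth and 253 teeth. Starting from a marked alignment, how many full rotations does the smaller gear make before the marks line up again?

13 rotations

The first common completion time is the LCM of the periods.
299 = 13 × 23
253 = 11 × 23
LCM(299, 253) = 11 × 13 × 23 = 3289.
Rotations for period 253: 3289 / 253 = 13.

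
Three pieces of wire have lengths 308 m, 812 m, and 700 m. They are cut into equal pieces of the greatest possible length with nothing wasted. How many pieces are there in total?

65

Piece length = gcd(308, 812, 700).
308 = 2^2 × 7 × 11
812 = 2^2 × 7 × 29
700 = 2^2 × 5^2 × 7
gcd(308, 812, 700) = 2^2 × 7 = 28.
Total pieces = 308/28 + 812/28 + 700/28 = 11 + 29 + 25 = 65.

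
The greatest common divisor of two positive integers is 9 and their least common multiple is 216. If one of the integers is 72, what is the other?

27

For two integers, gcd × lcm = product, so the other is (9 × 216) / 72 = 1944 / 72 = 27.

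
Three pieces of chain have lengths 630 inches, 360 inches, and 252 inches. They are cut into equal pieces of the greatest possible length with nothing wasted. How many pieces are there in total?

Piece length = gcd(630, 360, 252).
630 = 2 × 3^2 × 5 × 7
360 = 2^3 × 3^2 × 5
252 = 2^2 × 3^2 × 7
gcd(630, 360, 252) = 2 × 3^2 = 18.
Total pieces = 630/18 + 360/18 + 252/18 = 35 + 20 + 14 = 69.

69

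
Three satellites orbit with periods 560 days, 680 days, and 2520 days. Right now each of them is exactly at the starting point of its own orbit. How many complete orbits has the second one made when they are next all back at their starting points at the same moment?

The first common completion time is the LCM of the periods.
560 = 2^4 × 5 × 7
680 = 2^3 × 5 × 17
2520 = 2^3 × 3^2 × 5 × 7
LCM(560, 680, 2520) = 2^4 × 3^2 × 5 × 7 × 17 = 85680.
Orbits for period 680: 85680 / 680 = 126.

126 orbits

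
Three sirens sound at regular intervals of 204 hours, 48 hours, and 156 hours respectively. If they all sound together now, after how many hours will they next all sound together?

We need the least common multiple of the intervals.
204 = 2^2 × 3 × 17
48 = 2^4 × 3
156 = 2^2 × 3 × 13
LCM(204, 48, 156) = 2^4 × 3 × 13 × 17 = 10608.

10608 hours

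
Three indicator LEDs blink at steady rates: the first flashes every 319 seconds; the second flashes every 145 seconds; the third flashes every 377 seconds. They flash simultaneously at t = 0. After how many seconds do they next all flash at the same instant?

20735 seconds

We need the least common multiple of the intervals.
319 = 11 × 29
145 = 5 × 29
377 = 13 × 29
LCM(319, 145, 377) = 5 × 11 × 13 × 29 = 20735.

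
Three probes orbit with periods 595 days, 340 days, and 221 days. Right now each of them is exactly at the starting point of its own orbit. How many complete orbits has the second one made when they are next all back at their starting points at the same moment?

They are all back at their starting positions together after one LCM of the periods.
595 = 5 × 7 × 17
340 = 2^2 × 5 × 17
221 = 13 × 17
LCM(595, 340, 221) = 2^2 × 5 × 7 × 13 × 17 = 30940.
Orbits for period 340: 30940 / 340 = 91.

91 orbits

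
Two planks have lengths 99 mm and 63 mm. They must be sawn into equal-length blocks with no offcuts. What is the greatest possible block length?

9 mm

The block length must divide every plank, so the greatest is gcd(99, 63).
99 = 3^2 × 11
63 = 3^2 × 7
gcd(99, 63) = 3^2 = 9.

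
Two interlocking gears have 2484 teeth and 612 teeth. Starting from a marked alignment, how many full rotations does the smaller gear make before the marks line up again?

The first common completion time is the LCM of the periods.
2484 = 2^2 × 3^3 × 23
612 = 2^2 × 3^2 × 17
LCM(2484, 612) = 2^2 × 3^3 × 17 × 23 = 42228.
Rotations for period 612: 42228 / 612 = 69.

69 rotations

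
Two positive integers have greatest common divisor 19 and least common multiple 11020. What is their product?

For any two positive integers, gcd × lcm = product = 19 × 11020 = 209380.

209380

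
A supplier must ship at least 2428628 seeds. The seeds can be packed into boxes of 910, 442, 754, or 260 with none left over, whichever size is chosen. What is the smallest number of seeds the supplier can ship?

2691780

The number of seeds must be a common multiple of 910, 442, 754, and 260, so a multiple of their LCM.
910 = 2 × 5 × 7 × 13
442 = 2 × 13 × 17
754 = 2 × 13 × 29
260 = 2^2 × 5 × 13
LCM(910, 442, 754, 260) = 2^2 × 5 × 7 × 13 × 17 × 29 = 897260.
Smallest multiple of 897260 that is ≥ 2428628: ⌈2428628/897260⌉ × 897260 = 3 × 897260 = 2691780.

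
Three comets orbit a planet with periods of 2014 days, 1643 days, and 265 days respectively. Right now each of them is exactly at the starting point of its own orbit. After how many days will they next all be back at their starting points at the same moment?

312170 days

They coincide at every common multiple of the periods; the first is the LCM.
2014 = 2 × 19 × 53
1643 = 31 × 53
265 = 5 × 53
LCM(2014, 1643, 265) = 2 × 5 × 19 × 31 × 53 = 312170.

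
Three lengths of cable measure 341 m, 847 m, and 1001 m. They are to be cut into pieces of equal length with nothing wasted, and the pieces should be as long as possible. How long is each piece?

Each piece length must divide every original length, so the longest possible is gcd(341, 847, 1001).
341 = 11 × 31
847 = 7 × 11^2
1001 = 7 × 11 × 13
gcd(341, 847, 1001) = 11.

11 m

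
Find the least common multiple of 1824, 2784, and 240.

264480

1824 = 2^5 × 3 × 19
2784 = 2^5 × 3 × 29
240 = 2^4 × 3 × 5
LCM(1824, 2784, 240) = 2^5 × 3 × 5 × 19 × 29 = 264480.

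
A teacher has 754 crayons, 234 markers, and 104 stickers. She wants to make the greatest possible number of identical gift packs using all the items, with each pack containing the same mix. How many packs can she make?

26 packs

The pack count must divide each quantity, so the greatest is gcd(754, 234, 104).
754 = 2 × 13 × 29
234 = 2 × 3^2 × 13
104 = 2^3 × 13
gcd(754, 234, 104) = 2 × 13 = 26.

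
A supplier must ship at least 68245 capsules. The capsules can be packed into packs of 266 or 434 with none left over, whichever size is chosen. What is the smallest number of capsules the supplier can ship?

74214

The number of capsules must be a common multiple of 266 and 434, so a multiple of their LCM.
266 = 2 × 7 × 19
434 = 2 × 7 × 31
LCM(266, 434) = 2 × 7 × 19 × 31 = 8246.
Smallest multiple of 8246 that is ≥ 68245: ⌈68245/8246⌉ × 8246 = 9 × 8246 = 74214.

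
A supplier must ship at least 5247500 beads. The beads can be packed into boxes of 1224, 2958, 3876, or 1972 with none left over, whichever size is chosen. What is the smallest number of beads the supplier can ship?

The number of beads must be a common multiple of 1224, 2958, 3876, and 1972, so a multiple of their LCM.
1224 = 2^3 × 3^2 × 17
2958 = 2 × 3 × 17 × 29
3876 = 2^2 × 3 × 17 × 19
1972 = 2^2 × 17 × 29
LCM(1224, 2958, 3876, 1972) = 2^3 × 3^2 × 17 × 19 × 29 = 674424.
Smallest multiple of 674424 that is ≥ 5247500: ⌈5247500/674424⌉ × 674424 = 8 × 674424 = 5395392.

5395392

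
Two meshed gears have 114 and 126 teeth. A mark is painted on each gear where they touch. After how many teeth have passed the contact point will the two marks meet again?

2394 teeth

The first simultaneous occurrence is after LCM of the individual periods.
114 = 2 × 3 × 19
126 = 2 × 3^2 × 7
LCM(114, 126) = 2 × 3^2 × 7 × 19 = 2394.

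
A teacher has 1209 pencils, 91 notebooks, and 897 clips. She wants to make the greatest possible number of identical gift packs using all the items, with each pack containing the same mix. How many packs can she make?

13 packs

The pack count must divide each quantity, so the greatest is gcd(1209, 91, 897).
1209 = 3 × 13 × 31
91 = 7 × 13
897 = 3 × 13 × 23
gcd(1209, 91, 897) = 13.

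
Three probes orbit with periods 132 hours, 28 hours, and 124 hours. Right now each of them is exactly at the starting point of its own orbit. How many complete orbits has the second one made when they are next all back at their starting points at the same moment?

They are all back at their starting positions together after one LCM of the periods.
132 = 2^2 × 3 × 11
28 = 2^2 × 7
124 = 2^2 × 31
LCM(132, 28, 124) = 2^2 × 3 × 7 × 11 × 31 = 28644.
Orbits for period 28: 28644 / 28 = 1023.

1023 orbits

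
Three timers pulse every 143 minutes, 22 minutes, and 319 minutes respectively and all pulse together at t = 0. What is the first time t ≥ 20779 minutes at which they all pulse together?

Joint pulses occur at multiples of LCM(143, 22, 319).
143 = 11 × 13
22 = 2 × 11
319 = 11 × 29
LCM(143, 22, 319) = 2 × 11 × 13 × 29 = 8294.
Smallest multiple of 8294 that is ≥ 20779: ⌈20779/8294⌉ × 8294 = 3 × 8294 = 24882.

24882 minutes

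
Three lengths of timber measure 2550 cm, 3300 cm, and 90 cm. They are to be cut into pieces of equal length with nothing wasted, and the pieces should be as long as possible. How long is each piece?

The greatest length dividing all of 2550, 3300, and 90 is their gcd.
2550 = 2 × 3 × 5^2 × 17
3300 = 2^2 × 3 × 5^2 × 11
90 = 2 × 3^2 × 5
gcd(2550, 3300, 90) = 2 × 3 × 5 = 30.

30 cm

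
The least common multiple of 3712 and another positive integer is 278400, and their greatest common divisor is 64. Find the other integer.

4800

gcd × lcm = product of the two integers, so the other integer is (64 × 278400) / 3712 = 4800.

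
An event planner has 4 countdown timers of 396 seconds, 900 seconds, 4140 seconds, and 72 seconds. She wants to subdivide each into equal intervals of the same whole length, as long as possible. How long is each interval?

The interval must divide each timer length; the longest such is the gcd.
396 = 2^2 × 3^2 × 11
900 = 2^2 × 3^2 × 5^2
4140 = 2^2 × 3^2 × 5 × 23
72 = 2^3 × 3^2
gcd(396, 900, 4140, 72) = 2^2 × 3^2 = 36.

36 seconds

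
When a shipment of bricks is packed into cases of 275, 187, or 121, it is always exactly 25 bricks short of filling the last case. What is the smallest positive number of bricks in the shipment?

51400

Being 25 short of a full case of size k means N ≡ −25 (mod k), i.e. N + 25 is a multiple of each size.
275 = 5^2 × 11
187 = 11 × 17
121 = 11^2
LCM(275, 187, 121) = 5^2 × 11^2 × 17 = 51425.
Smallest positive N is 51425 − 25 = 51400.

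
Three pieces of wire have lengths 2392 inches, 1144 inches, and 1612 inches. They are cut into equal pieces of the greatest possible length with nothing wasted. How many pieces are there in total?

Piece length = gcd(2392, 1144, 1612).
2392 = 2^3 × 13 × 23
1144 = 2^3 × 11 × 13
1612 = 2^2 × 13 × 31
gcd(2392, 1144, 1612) = 2^2 × 13 = 52.
Total pieces = 2392/52 + 1144/52 + 1612/52 = 46 + 22 + 31 = 99.

99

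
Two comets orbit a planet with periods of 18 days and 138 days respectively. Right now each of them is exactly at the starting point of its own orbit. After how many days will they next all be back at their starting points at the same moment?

414 days

The first simultaneous occurrence is after LCM of the individual periods.
18 = 2 × 3^2
138 = 2 × 3 × 23
LCM(18, 138) = 2 × 3^2 × 23 = 414.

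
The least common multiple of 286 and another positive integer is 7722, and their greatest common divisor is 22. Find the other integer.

gcd × lcm = product of the two integers, so the other integer is (22 × 7722) / 286 = 594.

594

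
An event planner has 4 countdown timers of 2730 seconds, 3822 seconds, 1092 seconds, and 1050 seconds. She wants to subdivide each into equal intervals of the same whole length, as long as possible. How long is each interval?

The interval must divide each timer length; the longest such is the gcd.
2730 = 2 × 3 × 5 × 7 × 13
3822 = 2 × 3 × 7^2 × 13
1092 = 2^2 × 3 × 7 × 13
1050 = 2 × 3 × 5^2 × 7
gcd(2730, 3822, 1092, 1050) = 2 × 3 × 7 = 42.

42 seconds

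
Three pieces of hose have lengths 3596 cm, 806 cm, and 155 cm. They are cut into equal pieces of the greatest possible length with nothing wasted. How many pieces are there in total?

147

Piece length = gcd(3596, 806, 155).
3596 = 2^2 × 29 × 31
806 = 2 × 13 × 31
155 = 5 × 31
gcd(3596, 806, 155) = 31.
Total pieces = 3596/31 + 806/31 + 155/31 = 116 + 26 + 5 = 147.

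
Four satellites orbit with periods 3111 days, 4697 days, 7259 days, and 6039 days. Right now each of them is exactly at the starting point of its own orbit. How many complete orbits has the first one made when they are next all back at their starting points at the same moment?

They are all back at their starting positions together after one LCM of the periods.
3111 = 3 × 17 × 61
4697 = 7 × 11 × 61
7259 = 7 × 17 × 61
6039 = 3^2 × 11 × 61
LCM(3111, 4697, 7259, 6039) = 3^2 × 7 × 11 × 17 × 61 = 718641.
Orbits for period 3111: 718641 / 3111 = 231.

231 orbits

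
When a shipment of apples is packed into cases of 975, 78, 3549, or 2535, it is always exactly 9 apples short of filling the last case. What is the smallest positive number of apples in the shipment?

Being 9 short of a full case of size k means N ≡ −9 (mod k), i.e. N + 9 is a multiple of each size.
975 = 3 × 5^2 × 13
78 = 2 × 3 × 13
3549 = 3 × 7 × 13^2
2535 = 3 × 5 × 13^2
LCM(975, 78, 3549, 2535) = 2 × 3 × 5^2 × 7 × 13^2 = 177450.
Smallest positive N is 177450 − 9 = 177441.

177441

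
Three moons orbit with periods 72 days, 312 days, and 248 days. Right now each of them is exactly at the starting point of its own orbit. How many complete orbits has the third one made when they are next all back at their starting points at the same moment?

They are all back at their starting positions together after one LCM of the periods.
72 = 2^3 × 3^2
312 = 2^3 × 3 × 13
248 = 2^3 × 31
LCM(72, 312, 248) = 2^3 × 3^2 × 13 × 31 = 29016.
Orbits for period 248: 29016 / 248 = 117.

117 orbits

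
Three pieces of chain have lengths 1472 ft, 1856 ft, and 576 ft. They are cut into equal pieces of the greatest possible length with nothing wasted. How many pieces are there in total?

61

Piece length = gcd(1472, 1856, 576).
1472 = 2^6 × 23
1856 = 2^6 × 29
576 = 2^6 × 3^2
gcd(1472, 1856, 576) = 2^6 = 64.
Total pieces = 1472/64 + 1856/64 + 576/64 = 23 + 29 + 9 = 61.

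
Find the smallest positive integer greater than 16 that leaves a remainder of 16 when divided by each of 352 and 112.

2480

N − 16 must be a common multiple of 352 and 112.
352 = 2^5 × 11
112 = 2^4 × 7
LCM(352, 112) = 2^5 × 7 × 11 = 2464.
Smallest N > 16 is LCM + 16 = 2464 + 16 = 2480.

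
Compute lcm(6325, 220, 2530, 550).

6325 = 5^2 × 11 × 23
220 = 2^2 × 5 × 11
2530 = 2 × 5 × 11 × 23
550 = 2 × 5^2 × 11
LCM(6325, 220, 2530, 550) = 2^2 × 5^2 × 11 × 23 = 25300.

25300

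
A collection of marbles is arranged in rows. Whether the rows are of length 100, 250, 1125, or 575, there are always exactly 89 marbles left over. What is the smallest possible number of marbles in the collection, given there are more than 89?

N − 89 must be a common multiple of 100, 250, 1125, and 575.
100 = 2^2 × 5^2
250 = 2 × 5^3
1125 = 3^2 × 5^3
575 = 5^2 × 23
LCM(100, 250, 1125, 575) = 2^2 × 3^2 × 5^3 × 23 = 103500.
Smallest N > 89 is LCM + 89 = 103500 + 89 = 103589.

103589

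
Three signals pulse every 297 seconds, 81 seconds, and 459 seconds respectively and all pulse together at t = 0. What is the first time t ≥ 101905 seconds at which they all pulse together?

106029 seconds

Joint pulses occur at multiples of LCM(297, 81, 459).
297 = 3^3 × 11
81 = 3^4
459 = 3^3 × 17
LCM(297, 81, 459) = 3^4 × 11 × 17 = 15147.
Smallest multiple of 15147 that is ≥ 101905: ⌈101905/15147⌉ × 15147 = 7 × 15147 = 106029.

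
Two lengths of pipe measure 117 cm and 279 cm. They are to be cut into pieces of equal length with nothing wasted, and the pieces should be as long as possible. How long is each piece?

Each piece length must divide every original length, so the longest possible is gcd(117, 279).
117 = 3^2 × 13
279 = 3^2 × 31
gcd(117, 279) = 3^2 = 9.

9 cm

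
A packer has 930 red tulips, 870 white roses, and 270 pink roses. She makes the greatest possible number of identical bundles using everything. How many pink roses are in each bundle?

9

Number of bundles = gcd(930, 870, 270).
930 = 2 × 3 × 5 × 31
870 = 2 × 3 × 5 × 29
270 = 2 × 3^3 × 5
gcd(930, 870, 270) = 2 × 3 × 5 = 30.
pink roses per bundle = 270 / 30 = 9.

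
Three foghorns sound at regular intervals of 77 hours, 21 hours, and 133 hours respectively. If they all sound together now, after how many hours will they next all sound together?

The first simultaneous occurrence is after LCM of the individual periods.
77 = 7 × 11
21 = 3 × 7
133 = 7 × 19
LCM(77, 21, 133) = 3 × 7 × 11 × 19 = 4389.

4389 hours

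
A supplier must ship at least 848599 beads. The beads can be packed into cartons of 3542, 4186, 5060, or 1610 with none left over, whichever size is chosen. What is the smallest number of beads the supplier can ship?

920920

The number of beads must be a common multiple of 3542, 4186, 5060, and 1610, so a multiple of their LCM.
3542 = 2 × 7 × 11 × 23
4186 = 2 × 7 × 13 × 23
5060 = 2^2 × 5 × 11 × 23
1610 = 2 × 5 × 7 × 23
LCM(3542, 4186, 5060, 1610) = 2^2 × 5 × 7 × 11 × 13 × 23 = 460460.
Smallest multiple of 460460 that is ≥ 848599: ⌈848599/460460⌉ × 460460 = 2 × 460460 = 920920.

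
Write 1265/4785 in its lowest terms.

1265 = 5 × 11 × 23
4785 = 3 × 5 × 11 × 29
gcd(1265, 4785) = 5 × 11 = 55.
Divide numerator and denominator by 55: 1265/4785 = 23/87.

23/87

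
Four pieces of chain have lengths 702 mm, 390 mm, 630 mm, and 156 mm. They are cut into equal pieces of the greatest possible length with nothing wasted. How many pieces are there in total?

313

Piece length = gcd(702, 390, 630, 156).
702 = 2 × 3^3 × 13
390 = 2 × 3 × 5 × 13
630 = 2 × 3^2 × 5 × 7
156 = 2^2 × 3 × 13
gcd(702, 390, 630, 156) = 2 × 3 = 6.
Total pieces = 702/6 + 390/6 + 630/6 + 156/6 = 117 + 65 + 105 + 26 = 313.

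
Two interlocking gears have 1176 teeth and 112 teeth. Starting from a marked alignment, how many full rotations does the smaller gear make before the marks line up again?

21 rotations

They are all back at their starting positions together after one LCM of the periods.
1176 = 2^3 × 3 × 7^2
112 = 2^4 × 7
LCM(1176, 112) = 2^4 × 3 × 7^2 = 2352.
Rotations for period 112: 2352 / 112 = 21.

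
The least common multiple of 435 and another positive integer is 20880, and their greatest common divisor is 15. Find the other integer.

720

gcd × lcm = product of the two integers, so the other integer is (15 × 20880) / 435 = 720.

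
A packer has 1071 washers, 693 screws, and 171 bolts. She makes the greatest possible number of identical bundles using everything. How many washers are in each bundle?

119

Number of bundles = gcd(1071, 693, 171).
1071 = 3^2 × 7 × 17
693 = 3^2 × 7 × 11
171 = 3^2 × 19
gcd(1071, 693, 171) = 3^2 = 9.
washers per bundle = 1071 / 9 = 119.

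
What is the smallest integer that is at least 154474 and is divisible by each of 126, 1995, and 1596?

The integer must be a common multiple of 126, 1995, and 1596, so a multiple of their LCM.
126 = 2 × 3^2 × 7
1995 = 3 × 5 × 7 × 19
1596 = 2^2 × 3 × 7 × 19
LCM(126, 1995, 1596) = 2^2 × 3^2 × 5 × 7 × 19 = 23940.
Smallest multiple of 23940 that is ≥ 154474: ⌈154474/23940⌉ × 23940 = 7 × 23940 = 167580.

167580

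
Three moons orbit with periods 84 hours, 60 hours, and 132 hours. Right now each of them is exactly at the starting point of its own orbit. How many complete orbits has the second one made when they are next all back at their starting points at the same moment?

All finish a whole number of cycles simultaneously at t = LCM of the periods.
84 = 2^2 × 3 × 7
60 = 2^2 × 3 × 5
132 = 2^2 × 3 × 11
LCM(84, 60, 132) = 2^2 × 3 × 5 × 7 × 11 = 4620.
Orbits for period 60: 4620 / 60 = 77.

77 orbits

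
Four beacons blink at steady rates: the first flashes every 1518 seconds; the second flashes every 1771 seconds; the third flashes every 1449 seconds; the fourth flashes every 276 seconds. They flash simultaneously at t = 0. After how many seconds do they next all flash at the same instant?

They coincide at every common multiple of the periods; the first is the LCM.
1518 = 2 × 3 × 11 × 23
1771 = 7 × 11 × 23
1449 = 3^2 × 7 × 23
276 = 2^2 × 3 × 23
LCM(1518, 1771, 1449, 276) = 2^2 × 3^2 × 7 × 11 × 23 = 63756.

63756 seconds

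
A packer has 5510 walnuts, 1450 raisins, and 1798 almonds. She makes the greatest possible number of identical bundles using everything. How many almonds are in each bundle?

Number of bundles = gcd(5510, 1450, 1798).
5510 = 2 × 5 × 19 × 29
1450 = 2 × 5^2 × 29
1798 = 2 × 29 × 31
gcd(5510, 1450, 1798) = 2 × 29 = 58.
almonds per bundle = 1798 / 58 = 31.

31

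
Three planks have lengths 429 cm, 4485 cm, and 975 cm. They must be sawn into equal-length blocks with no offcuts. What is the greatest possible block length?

39 cm

This is the greatest common divisor of 429, 4485, and 975.
429 = 3 × 11 × 13
4485 = 3 × 5 × 13 × 23
975 = 3 × 5^2 × 13
gcd(429, 4485, 975) = 3 × 13 = 39.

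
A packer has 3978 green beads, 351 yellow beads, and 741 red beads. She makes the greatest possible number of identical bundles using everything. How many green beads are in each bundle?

Number of bundles = gcd(3978, 351, 741).
3978 = 2 × 3^2 × 13 × 17
351 = 3^3 × 13
741 = 3 × 13 × 19
gcd(3978, 351, 741) = 3 × 13 = 39.
green beads per bundle = 3978 / 39 = 102.

102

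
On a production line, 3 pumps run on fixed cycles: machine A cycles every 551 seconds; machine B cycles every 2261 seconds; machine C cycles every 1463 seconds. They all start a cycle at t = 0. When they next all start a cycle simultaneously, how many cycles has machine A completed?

The first common completion time is the LCM of the periods.
551 = 19 × 29
2261 = 7 × 17 × 19
1463 = 7 × 11 × 19
LCM(551, 2261, 1463) = 7 × 11 × 17 × 19 × 29 = 721259.
Cycles for period 551: 721259 / 551 = 1309.

1309 cycles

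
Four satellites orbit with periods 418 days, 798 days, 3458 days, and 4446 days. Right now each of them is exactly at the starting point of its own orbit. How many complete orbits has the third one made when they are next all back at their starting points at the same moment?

The first common completion time is the LCM of the periods.
418 = 2 × 11 × 19
798 = 2 × 3 × 7 × 19
3458 = 2 × 7 × 13 × 19
4446 = 2 × 3^2 × 13 × 19
LCM(418, 798, 3458, 4446) = 2 × 3^2 × 7 × 11 × 13 × 19 = 342342.
Orbits for period 3458: 342342 / 3458 = 99.

99 orbits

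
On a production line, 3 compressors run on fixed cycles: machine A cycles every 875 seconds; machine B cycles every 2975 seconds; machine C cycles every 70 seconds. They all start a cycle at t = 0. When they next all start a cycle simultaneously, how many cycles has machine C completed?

425 cycles

All finish a whole number of cycles simultaneously at t = LCM of the periods.
875 = 5^3 × 7
2975 = 5^2 × 7 × 17
70 = 2 × 5 × 7
LCM(875, 2975, 70) = 2 × 5^3 × 7 × 17 = 29750.
Cycles for period 70: 29750 / 70 = 425.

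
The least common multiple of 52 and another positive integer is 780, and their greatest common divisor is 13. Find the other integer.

gcd × lcm = product of the two integers, so the other integer is (13 × 780) / 52 = 195.

195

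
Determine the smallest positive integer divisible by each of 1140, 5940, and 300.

1140 = 2^2 × 3 × 5 × 19
5940 = 2^2 × 3^3 × 5 × 11
300 = 2^2 × 3 × 5^2
LCM(1140, 5940, 300) = 2^2 × 3^3 × 5^2 × 11 × 19 = 564300.

564300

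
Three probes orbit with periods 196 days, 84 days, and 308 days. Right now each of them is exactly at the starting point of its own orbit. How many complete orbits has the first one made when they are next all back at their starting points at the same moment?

33 orbits

All finish a whole number of cycles simultaneously at t = LCM of the periods.
196 = 2^2 × 7^2
84 = 2^2 × 3 × 7
308 = 2^2 × 7 × 11
LCM(196, 84, 308) = 2^2 × 3 × 7^2 × 11 = 6468.
Orbits for period 196: 6468 / 196 = 33.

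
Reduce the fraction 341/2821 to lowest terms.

11/91

341 = 11 × 31
2821 = 7 × 13 × 31
gcd(341, 2821) = 31.
Divide numerator and denominator by 31: 341/2821 = 11/91.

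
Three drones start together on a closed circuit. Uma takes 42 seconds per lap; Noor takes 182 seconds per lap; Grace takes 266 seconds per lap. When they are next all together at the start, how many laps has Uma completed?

247 laps

The first common completion time is the LCM of the periods.
42 = 2 × 3 × 7
182 = 2 × 7 × 13
266 = 2 × 7 × 19
LCM(42, 182, 266) = 2 × 3 × 7 × 13 × 19 = 10374.
Laps for period 42: 10374 / 42 = 247.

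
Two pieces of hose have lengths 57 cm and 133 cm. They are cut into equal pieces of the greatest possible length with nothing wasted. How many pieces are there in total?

Piece length = gcd(57, 133).
57 = 3 × 19
133 = 7 × 19
gcd(57, 133) = 19.
Total pieces = 57/19 + 133/19 = 3 + 7 = 10.

10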